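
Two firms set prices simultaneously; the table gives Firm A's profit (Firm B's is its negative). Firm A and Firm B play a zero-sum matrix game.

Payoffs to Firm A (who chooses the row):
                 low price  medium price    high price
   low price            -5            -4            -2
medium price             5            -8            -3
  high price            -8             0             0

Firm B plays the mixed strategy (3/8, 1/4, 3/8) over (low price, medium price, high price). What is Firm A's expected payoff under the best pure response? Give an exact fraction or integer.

-5/4

low price: (-5)·(3/8) + (-4)·(1/4) + (-2)·(3/8) = -29/8.
medium price: (5)·(3/8) + (-8)·(1/4) + (-3)·(3/8) = -5/4.
high price: (-8)·(3/8) + (0)·(1/4) + (0)·(3/8) = -3.
The best pure response is medium price with expected payoff -5/4.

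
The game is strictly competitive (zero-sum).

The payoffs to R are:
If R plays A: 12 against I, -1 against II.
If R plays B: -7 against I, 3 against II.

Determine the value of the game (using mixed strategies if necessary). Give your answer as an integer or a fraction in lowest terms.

Row minima are -1 and -7, so R's maximin is -1; column maxima are 12 and 3, so C's minimax is 3. These differ, so the equilibrium is in mixed strategies.
Let R play A with probability p. C is indifferent when 12p − 7(1−p) = −p + 3(1−p), giving p = 10/23.
Let C play I with probability q. R is indifferent when 12q − (1−q) = −7q + 3(1−q), giving q = 4/23.
The value is 12·(4/23) + (-1)·(19/23) = 29/23.

29/23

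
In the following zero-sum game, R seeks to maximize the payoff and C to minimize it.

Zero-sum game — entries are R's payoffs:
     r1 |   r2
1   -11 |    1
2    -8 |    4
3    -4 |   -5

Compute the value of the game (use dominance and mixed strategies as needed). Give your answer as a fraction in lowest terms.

Row 1 is strictly dominated by row 2, so R never plays it.
The remaining 2×2 game on (2, 3) × (r1, r2) has no saddle point. Let R play 2 with probability p; indifference gives −8p − 4(1−p) = 4p − 5(1−p), so p = 1/13.
Similarly C's optimal q on r1 is 9/13, and the value is -8·(9/13) + (4)·(4/13) = -56/13.

-56/13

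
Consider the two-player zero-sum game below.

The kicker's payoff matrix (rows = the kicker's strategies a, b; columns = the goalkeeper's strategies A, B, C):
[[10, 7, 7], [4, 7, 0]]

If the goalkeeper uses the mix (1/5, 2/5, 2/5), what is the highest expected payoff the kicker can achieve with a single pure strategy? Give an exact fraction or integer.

a: (10)·(1/5) + (7)·(2/5) + (7)·(2/5) = 38/5.
b: (4)·(1/5) + (7)·(2/5) + (0)·(2/5) = 18/5.
The best pure response is a with expected payoff 38/5.

38/5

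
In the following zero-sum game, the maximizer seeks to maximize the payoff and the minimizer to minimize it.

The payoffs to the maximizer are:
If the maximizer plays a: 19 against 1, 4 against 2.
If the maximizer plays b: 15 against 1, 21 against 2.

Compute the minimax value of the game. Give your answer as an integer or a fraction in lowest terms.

Row minima are 4 and 15, so the maximizer's maximin is 15; column maxima are 19 and 21, so the minimizer's minimax is 19. These differ, so the equilibrium is in mixed strategies.
Let the maximizer play a with probability p. The minimizer is indifferent when 19p + 15(1−p) = 4p + 21(1−p), giving p = 2/7.
Let the minimizer play 1 with probability q. The maximizer is indifferent when 19q + 4(1−q) = 15q + 21(1−q), giving q = 17/21.
The value is 19·(17/21) + (4)·(4/21) = 113/7.

113/7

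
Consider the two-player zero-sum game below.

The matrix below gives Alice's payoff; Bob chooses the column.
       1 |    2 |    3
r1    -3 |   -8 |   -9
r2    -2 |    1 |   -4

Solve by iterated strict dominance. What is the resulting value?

Row r1 is strictly dominated by row r2 (-2>-3, 1>-8, -4>-9); eliminate r1.
Column 1 is strictly dominated by 3 for Bob (-4<-2); eliminate 1.
Column 2 is strictly dominated by 3 for Bob (-4<1); eliminate 2.
Only (r2, 3) remains, with payoff -4.

-4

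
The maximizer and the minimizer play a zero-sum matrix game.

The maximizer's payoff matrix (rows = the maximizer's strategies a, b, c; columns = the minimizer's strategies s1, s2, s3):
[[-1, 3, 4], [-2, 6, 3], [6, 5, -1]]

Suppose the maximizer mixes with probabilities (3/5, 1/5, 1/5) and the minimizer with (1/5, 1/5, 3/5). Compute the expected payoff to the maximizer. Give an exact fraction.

63/25

Against (1/5, 1/5, 3/5), each row's expected payoff is a: 14/5; b: 13/5; c: 8/5.
Taking the (3/5, 1/5, 1/5)-weighted average: (3/5)·(14/5) + (1/5)·(13/5) + (1/5)·(8/5) = 63/25.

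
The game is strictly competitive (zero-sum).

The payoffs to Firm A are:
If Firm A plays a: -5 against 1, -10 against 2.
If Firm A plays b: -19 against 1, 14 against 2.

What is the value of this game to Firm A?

-130/19

Row minima are -10 and -19, so Firm A's maximin is -10; column maxima are -5 and 14, so Firm B's minimax is -5. These differ, so the equilibrium is in mixed strategies.
Let Firm A play a with probability p. Firm B is indifferent when −5p − 19(1−p) = −10p + 14(1−p), giving p = 33/38.
Let Firm B play 1 with probability q. Firm A is indifferent when −5q − 10(1−q) = −19q + 14(1−q), giving q = 12/19.
The value is -5·(12/19) + (-10)·(7/19) = -130/19.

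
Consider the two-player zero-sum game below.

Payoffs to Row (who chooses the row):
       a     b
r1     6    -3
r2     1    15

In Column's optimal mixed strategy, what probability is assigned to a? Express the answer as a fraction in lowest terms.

Row minima are -3 and 1, so Row's maximin is 1; column maxima are 6 and 15, so Column's minimax is 6. These differ, so the equilibrium is in mixed strategies.
Let Column play a with probability q. Row is indifferent when 6q − 3(1−q) = q + 15(1−q), giving q = 18/23.

18/23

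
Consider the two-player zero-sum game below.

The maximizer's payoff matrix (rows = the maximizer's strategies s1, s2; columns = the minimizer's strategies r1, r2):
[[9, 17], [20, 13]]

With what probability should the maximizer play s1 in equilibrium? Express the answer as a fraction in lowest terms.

Row minima are 9 and 13, so the maximizer's maximin is 13; column maxima are 20 and 17, so the minimizer's minimax is 17. These differ, so the equilibrium is in mixed strategies.
Let the maximizer play s1 with probability p. The minimizer is indifferent when 9p + 20(1−p) = 17p + 13(1−p), giving p = 7/15.

7/15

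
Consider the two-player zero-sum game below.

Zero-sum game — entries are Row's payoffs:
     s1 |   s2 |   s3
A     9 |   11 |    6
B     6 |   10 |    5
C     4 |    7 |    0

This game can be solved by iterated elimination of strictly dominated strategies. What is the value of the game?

6

Column s2 is strictly dominated by s1 for Column (9<11, 6<10, 4<7); eliminate s2.
Column s1 is strictly dominated by s3 for Column (6<9, 5<6, 0<4); eliminate s1.
Row C is strictly dominated by row A (6>0); eliminate C.
Row B is strictly dominated by row A (6>5); eliminate B.
Only (A, s3) remains, with payoff 6.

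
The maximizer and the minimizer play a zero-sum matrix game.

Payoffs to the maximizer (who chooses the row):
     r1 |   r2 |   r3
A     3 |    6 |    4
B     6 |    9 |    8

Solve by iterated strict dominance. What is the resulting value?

6

Row A is strictly dominated by row B (6>3, 9>6, 8>4); eliminate A.
Column r3 is strictly dominated by r1 for the minimizer (6<8); eliminate r3.
Column r2 is strictly dominated by r1 for the minimizer (6<9); eliminate r2.
Only (B, r1) remains, with payoff 6.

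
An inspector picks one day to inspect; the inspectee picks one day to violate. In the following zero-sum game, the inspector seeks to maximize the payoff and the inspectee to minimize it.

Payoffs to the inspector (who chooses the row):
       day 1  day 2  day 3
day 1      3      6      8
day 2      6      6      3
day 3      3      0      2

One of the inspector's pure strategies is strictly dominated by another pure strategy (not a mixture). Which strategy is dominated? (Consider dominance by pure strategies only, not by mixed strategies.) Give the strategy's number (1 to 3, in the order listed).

3

Compare day 3 with day 2: 6 > 3, 6 > 0, 3 > 2.
So day 2 strictly dominates day 3 for the inspector; day 3 is strictly dominated.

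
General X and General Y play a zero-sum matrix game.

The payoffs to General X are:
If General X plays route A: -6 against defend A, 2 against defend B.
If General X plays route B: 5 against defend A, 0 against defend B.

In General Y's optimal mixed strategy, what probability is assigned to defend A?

Row minima are -6 and 0, so General X's maximin is 0; column maxima are 5 and 2, so General Y's minimax is 2. These differ, so the equilibrium is in mixed strategies.
Let General Y play defend A with probability q. General X is indifferent when −6q + 2(1−q) = 5q, giving q = 2/13.

2/13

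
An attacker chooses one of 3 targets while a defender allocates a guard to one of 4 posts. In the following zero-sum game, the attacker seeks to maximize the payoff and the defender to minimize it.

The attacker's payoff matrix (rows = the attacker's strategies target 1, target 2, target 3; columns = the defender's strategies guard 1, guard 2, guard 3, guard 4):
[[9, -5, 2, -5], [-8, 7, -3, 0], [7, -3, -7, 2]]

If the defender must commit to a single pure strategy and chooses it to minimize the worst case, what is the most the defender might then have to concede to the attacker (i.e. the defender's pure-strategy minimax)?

2

The worst case (largest entry) in each column is guard 1: 9, guard 2: 7, guard 3: 2, guard 4: 2.
The best (smallest) of these is 2.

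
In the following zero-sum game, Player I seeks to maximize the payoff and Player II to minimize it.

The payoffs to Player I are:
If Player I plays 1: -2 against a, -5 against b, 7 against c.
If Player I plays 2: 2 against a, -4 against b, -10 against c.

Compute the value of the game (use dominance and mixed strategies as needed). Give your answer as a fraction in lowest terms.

-13/3

Column a is strictly dominated by b for Player II (it gives Player I more in every row).
The remaining 2×2 game on (1, 2) × (b, c) has no saddle point. Let Player I play 1 with probability p; indifference gives −5p − 4(1−p) = 7p − 10(1−p), so p = 1/3.
Similarly Player II's optimal q on b is 17/18, and the value is -5·(17/18) + (7)·(1/18) = -13/3.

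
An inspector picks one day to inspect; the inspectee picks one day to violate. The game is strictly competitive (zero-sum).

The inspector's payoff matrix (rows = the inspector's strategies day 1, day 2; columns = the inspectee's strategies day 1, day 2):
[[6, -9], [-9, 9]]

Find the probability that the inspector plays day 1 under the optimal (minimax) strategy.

Row minima are -9 and -9, so the inspector's maximin is -9; column maxima are 6 and 9, so the inspectee's minimax is 6. These differ, so the equilibrium is in mixed strategies.
Let the inspector play day 1 with probability p. The inspectee is indifferent when 6p − 9(1−p) = −9p + 9(1−p), giving p = 6/11.

6/11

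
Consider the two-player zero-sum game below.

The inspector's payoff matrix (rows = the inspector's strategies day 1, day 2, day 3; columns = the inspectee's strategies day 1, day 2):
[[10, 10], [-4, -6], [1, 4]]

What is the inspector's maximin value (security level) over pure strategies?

The worst-case payoff for each row is day 1: 10, day 2: -6, day 3: 1.
The best of these is 10.

10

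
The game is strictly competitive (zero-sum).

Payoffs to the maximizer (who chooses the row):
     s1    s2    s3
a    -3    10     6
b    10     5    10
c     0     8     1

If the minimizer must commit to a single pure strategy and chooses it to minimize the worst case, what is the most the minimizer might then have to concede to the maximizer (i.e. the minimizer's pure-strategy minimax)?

The worst case (largest entry) in each column is s1: 10, s2: 10, s3: 10.
The best (smallest) of these is 10.

10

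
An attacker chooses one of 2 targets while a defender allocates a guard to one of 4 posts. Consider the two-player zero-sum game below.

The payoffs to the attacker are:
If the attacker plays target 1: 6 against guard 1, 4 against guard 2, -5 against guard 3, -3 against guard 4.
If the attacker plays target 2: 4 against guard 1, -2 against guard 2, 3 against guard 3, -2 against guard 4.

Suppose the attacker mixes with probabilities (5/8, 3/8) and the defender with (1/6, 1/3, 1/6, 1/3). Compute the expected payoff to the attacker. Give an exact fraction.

Against (1/6, 1/3, 1/6, 1/3), each row's expected payoff is target 1: 1/2; target 2: -1/6.
Taking the (5/8, 3/8)-weighted average: (5/8)·(1/2) + (3/8)·(-1/6) = 1/4.

1/4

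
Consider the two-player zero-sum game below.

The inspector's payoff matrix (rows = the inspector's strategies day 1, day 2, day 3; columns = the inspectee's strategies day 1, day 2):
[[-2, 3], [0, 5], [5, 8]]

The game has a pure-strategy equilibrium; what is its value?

Row minima: -2, 0, 5 → the inspector's maximin is 5.
Column maxima: 5, 8 → the inspectee's minimax is 5.
They coincide at (day 3, day 1), so the value is 5.

5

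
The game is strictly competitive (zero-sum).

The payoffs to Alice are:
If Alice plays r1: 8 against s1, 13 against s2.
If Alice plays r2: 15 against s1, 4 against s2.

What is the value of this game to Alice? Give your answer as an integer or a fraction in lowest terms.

Row minima are 8 and 4, so Alice's maximin is 8; column maxima are 15 and 13, so Bob's minimax is 13. These differ, so the equilibrium is in mixed strategies.
Let Alice play r1 with probability p. Bob is indifferent when 8p + 15(1−p) = 13p + 4(1−p), giving p = 11/16.
Let Bob play s1 with probability q. Alice is indifferent when 8q + 13(1−q) = 15q + 4(1−q), giving q = 9/16.
The value is 8·(9/16) + (13)·(7/16) = 163/16.

163/16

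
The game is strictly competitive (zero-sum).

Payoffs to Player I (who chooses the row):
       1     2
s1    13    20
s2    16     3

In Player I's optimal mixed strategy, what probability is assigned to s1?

Row minima are 13 and 3, so Player I's maximin is 13; column maxima are 16 and 20, so Player II's minimax is 16. These differ, so the equilibrium is in mixed strategies.
Let Player I play s1 with probability p. Player II is indifferent when 13p + 16(1−p) = 20p + 3(1−p), giving p = 13/20.

13/20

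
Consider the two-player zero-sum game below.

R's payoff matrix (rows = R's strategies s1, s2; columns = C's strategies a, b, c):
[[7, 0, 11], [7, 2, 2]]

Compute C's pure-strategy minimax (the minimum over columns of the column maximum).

The worst case (largest entry) in each column is a: 7, b: 2, c: 11.
The best (smallest) of these is 2.

2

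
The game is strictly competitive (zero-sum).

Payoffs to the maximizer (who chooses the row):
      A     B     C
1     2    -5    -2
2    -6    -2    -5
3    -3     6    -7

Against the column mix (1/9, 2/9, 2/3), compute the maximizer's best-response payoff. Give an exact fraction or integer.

-20/9

1: (2)·(1/9) + (-5)·(2/9) + (-2)·(2/3) = -20/9.
2: (-6)·(1/9) + (-2)·(2/9) + (-5)·(2/3) = -40/9.
3: (-3)·(1/9) + (6)·(2/9) + (-7)·(2/3) = -11/3.
The best pure response is 1 with expected payoff -20/9.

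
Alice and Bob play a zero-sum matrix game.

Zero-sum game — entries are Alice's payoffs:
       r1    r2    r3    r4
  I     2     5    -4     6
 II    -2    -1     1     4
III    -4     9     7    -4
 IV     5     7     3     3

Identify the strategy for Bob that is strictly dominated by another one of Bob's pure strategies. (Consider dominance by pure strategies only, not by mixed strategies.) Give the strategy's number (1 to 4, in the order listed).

Bob prefers columns that give Alice less. Compare r2 with r1: 2 < 5, -2 < -1, -4 < 9, 5 < 7.
So r1 strictly dominates r2 for Bob; r2 is strictly dominated.

2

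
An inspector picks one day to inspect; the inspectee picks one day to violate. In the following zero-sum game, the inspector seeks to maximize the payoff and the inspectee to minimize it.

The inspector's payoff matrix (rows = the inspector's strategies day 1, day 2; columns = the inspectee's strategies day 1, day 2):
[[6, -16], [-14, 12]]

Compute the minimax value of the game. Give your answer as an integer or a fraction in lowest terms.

-19/6

Row minima are -16 and -14, so the inspector's maximin is -14; column maxima are 6 and 12, so the inspectee's minimax is 6. These differ, so the equilibrium is in mixed strategies.
Let the inspector play day 1 with probability p. The inspectee is indifferent when 6p − 14(1−p) = −16p + 12(1−p), giving p = 13/24.
Let the inspectee play day 1 with probability q. The inspector is indifferent when 6q − 16(1−q) = −14q + 12(1−q), giving q = 7/12.
The value is 6·(7/12) + (-16)·(5/12) = -19/6.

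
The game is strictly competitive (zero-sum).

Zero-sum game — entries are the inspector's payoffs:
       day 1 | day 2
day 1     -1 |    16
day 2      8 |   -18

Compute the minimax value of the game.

Row minima are -1 and -18, so the inspector's maximin is -1; column maxima are 8 and 16, so the inspectee's minimax is 8. These differ, so the equilibrium is in mixed strategies.
Let the inspector play day 1 with probability p. The inspectee is indifferent when −p + 8(1−p) = 16p − 18(1−p), giving p = 26/43.
Let the inspectee play day 1 with probability q. The inspector is indifferent when −q + 16(1−q) = 8q − 18(1−q), giving q = 34/43.
The value is -1·(34/43) + (16)·(9/43) = 110/43.

110/43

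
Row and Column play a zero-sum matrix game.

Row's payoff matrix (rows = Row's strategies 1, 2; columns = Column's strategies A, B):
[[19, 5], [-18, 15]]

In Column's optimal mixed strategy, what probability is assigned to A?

Row minima are 5 and -18, so Row's maximin is 5; column maxima are 19 and 15, so Column's minimax is 15. These differ, so the equilibrium is in mixed strategies.
Let Column play A with probability q. Row is indifferent when 19q + 5(1−q) = −18q + 15(1−q), giving q = 10/47.

10/47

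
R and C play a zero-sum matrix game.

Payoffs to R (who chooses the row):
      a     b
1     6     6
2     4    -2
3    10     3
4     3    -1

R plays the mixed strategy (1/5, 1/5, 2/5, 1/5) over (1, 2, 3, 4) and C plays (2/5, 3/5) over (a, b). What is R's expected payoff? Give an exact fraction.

Against (2/5, 3/5), each row's expected payoff is 1: 6; 2: 2/5; 3: 29/5; 4: 3/5.
Taking the (1/5, 1/5, 2/5, 1/5)-weighted average: (1/5)·(6) + (1/5)·(2/5) + (2/5)·(29/5) + (1/5)·(3/5) = 93/25.

93/25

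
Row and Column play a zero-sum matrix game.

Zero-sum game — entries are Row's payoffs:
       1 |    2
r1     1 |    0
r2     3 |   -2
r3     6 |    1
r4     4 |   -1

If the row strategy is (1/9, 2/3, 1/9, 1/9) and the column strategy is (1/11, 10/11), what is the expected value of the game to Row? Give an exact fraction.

Against (1/11, 10/11), each row's expected payoff is r1: 1/11; r2: -17/11; r3: 16/11; r4: -6/11.
Taking the (1/9, 2/3, 1/9, 1/9)-weighted average: (1/9)·(1/11) + (2/3)·(-17/11) + (1/9)·(16/11) + (1/9)·(-6/11) = -91/99.

-91/99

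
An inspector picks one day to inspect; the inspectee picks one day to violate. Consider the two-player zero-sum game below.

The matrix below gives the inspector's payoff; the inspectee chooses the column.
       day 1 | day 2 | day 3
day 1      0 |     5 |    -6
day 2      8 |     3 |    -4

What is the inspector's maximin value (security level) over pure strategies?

The worst-case payoff for each row is day 1: -6, day 2: -4.
The best of these is -4.

-4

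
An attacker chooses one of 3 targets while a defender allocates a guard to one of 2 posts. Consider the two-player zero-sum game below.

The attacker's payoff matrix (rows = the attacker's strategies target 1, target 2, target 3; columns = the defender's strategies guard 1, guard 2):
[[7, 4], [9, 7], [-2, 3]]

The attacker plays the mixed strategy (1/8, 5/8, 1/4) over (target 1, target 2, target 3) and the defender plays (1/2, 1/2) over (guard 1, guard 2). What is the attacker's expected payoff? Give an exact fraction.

93/16

Against (1/2, 1/2), each row's expected payoff is target 1: 11/2; target 2: 8; target 3: 1/2.
Taking the (1/8, 5/8, 1/4)-weighted average: (1/8)·(11/2) + (5/8)·(8) + (1/4)·(1/2) = 93/16.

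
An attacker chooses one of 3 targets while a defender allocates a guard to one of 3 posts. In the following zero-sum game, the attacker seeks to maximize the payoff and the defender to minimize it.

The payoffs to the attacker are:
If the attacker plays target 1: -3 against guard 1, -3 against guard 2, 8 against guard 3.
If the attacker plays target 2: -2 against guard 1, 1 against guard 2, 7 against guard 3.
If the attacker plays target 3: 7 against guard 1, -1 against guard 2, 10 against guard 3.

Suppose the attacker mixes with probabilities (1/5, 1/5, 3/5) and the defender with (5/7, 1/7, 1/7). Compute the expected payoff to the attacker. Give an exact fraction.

Against (5/7, 1/7, 1/7), each row's expected payoff is target 1: -10/7; target 2: -2/7; target 3: 44/7.
Taking the (1/5, 1/5, 3/5)-weighted average: (1/5)·(-10/7) + (1/5)·(-2/7) + (3/5)·(44/7) = 24/7.

24/7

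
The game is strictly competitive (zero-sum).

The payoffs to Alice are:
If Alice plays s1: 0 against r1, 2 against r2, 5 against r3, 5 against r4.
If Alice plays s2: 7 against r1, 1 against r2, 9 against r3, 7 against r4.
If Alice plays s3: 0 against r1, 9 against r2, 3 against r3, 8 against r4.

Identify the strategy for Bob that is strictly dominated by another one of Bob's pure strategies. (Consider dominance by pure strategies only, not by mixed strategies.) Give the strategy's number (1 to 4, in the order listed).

Bob prefers columns that give Alice less. Compare r3 with r1: 0 < 5, 7 < 9, 0 < 3.
So r1 strictly dominates r3 for Bob; r3 is strictly dominated.

3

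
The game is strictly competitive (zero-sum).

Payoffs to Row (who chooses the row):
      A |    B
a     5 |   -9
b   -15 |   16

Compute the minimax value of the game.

-11/9

Row minima are -9 and -15, so Row's maximin is -9; column maxima are 5 and 16, so Column's minimax is 5. These differ, so the equilibrium is in mixed strategies.
Let Row play a with probability p. Column is indifferent when 5p − 15(1−p) = −9p + 16(1−p), giving p = 31/45.
Let Column play A with probability q. Row is indifferent when 5q − 9(1−q) = −15q + 16(1−q), giving q = 5/9.
The value is 5·(5/9) + (-9)·(4/9) = -11/9.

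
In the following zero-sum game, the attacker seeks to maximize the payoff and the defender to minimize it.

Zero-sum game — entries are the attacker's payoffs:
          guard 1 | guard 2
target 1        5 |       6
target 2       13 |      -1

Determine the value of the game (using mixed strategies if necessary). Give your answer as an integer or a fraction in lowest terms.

Row minima are 5 and -1, so the attacker's maximin is 5; column maxima are 13 and 6, so the defender's minimax is 6. These differ, so the equilibrium is in mixed strategies.
Let the attacker play target 1 with probability p. The defender is indifferent when 5p + 13(1−p) = 6p − (1−p), giving p = 14/15.
Let the defender play guard 1 with probability q. The attacker is indifferent when 5q + 6(1−q) = 13q − (1−q), giving q = 7/15.
The value is 5·(7/15) + (6)·(8/15) = 83/15.

83/15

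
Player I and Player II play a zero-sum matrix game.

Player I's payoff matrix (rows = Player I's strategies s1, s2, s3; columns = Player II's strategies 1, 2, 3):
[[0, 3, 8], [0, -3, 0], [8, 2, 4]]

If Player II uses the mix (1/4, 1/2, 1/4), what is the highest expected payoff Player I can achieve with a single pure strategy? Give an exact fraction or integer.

4

s1: (0)·(1/4) + (3)·(1/2) + (8)·(1/4) = 7/2.
s2: (0)·(1/4) + (-3)·(1/2) + (0)·(1/4) = -3/2.
s3: (8)·(1/4) + (2)·(1/2) + (4)·(1/4) = 4.
The best pure response is s3 with expected payoff 4.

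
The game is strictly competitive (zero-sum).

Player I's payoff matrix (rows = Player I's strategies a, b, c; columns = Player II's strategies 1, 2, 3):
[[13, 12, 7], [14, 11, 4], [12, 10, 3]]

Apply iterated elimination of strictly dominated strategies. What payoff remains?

Column 1 is strictly dominated by 2 for Player II (12<13, 11<14, 10<12); eliminate 1.
Column 2 is strictly dominated by 3 for Player II (7<12, 4<11, 3<10); eliminate 2.
Row c is strictly dominated by row a (7>3); eliminate c.
Row b is strictly dominated by row a (7>4); eliminate b.
Only (a, 3) remains, with payoff 7.

7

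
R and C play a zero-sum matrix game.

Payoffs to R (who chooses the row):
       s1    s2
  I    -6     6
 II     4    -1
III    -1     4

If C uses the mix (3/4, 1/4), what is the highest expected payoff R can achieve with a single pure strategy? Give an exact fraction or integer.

11/4

I: (-6)·(3/4) + (6)·(1/4) = -3.
II: (4)·(3/4) + (-1)·(1/4) = 11/4.
III: (-1)·(3/4) + (4)·(1/4) = 1/4.
The best pure response is II with expected payoff 11/4.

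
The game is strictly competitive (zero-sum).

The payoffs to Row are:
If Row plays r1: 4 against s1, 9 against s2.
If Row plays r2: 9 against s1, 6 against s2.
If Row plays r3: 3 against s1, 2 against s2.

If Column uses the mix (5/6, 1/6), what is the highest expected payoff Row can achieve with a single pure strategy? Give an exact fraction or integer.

r1: (4)·(5/6) + (9)·(1/6) = 29/6.
r2: (9)·(5/6) + (6)·(1/6) = 17/2.
r3: (3)·(5/6) + (2)·(1/6) = 17/6.
The best pure response is r2 with expected payoff 17/2.

17/2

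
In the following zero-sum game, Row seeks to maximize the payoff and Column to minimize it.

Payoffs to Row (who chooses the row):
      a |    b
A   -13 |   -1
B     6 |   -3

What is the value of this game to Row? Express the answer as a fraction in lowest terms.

-15/7

Row minima are -13 and -3, so Row's maximin is -3; column maxima are 6 and -1, so Column's minimax is -1. These differ, so the equilibrium is in mixed strategies.
Let Row play A with probability p. Column is indifferent when −13p + 6(1−p) = −p − 3(1−p), giving p = 3/7.
Let Column play a with probability q. Row is indifferent when −13q − (1−q) = 6q − 3(1−q), giving q = 2/21.
The value is -13·(2/21) + (-1)·(19/21) = -15/7.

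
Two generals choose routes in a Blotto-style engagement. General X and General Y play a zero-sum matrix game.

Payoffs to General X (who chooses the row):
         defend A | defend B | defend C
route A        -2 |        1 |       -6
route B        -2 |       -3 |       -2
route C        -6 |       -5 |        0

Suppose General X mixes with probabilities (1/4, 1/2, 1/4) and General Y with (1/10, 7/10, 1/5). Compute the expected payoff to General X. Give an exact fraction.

-51/20

Against (1/10, 7/10, 1/5), each row's expected payoff is route A: -7/10; route B: -27/10; route C: -41/10.
Taking the (1/4, 1/2, 1/4)-weighted average: (1/4)·(-7/10) + (1/2)·(-27/10) + (1/4)·(-41/10) = -51/20.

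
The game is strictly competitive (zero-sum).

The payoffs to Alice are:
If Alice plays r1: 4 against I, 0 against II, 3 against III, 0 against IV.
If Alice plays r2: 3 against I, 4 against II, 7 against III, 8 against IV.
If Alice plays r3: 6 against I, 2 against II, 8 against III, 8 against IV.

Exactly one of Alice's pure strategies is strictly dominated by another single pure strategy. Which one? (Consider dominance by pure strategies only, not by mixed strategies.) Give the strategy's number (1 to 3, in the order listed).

Compare r1 with r3: 6 > 4, 2 > 0, 8 > 3, 8 > 0.
So r3 strictly dominates r1 for Alice; r1 is strictly dominated.

1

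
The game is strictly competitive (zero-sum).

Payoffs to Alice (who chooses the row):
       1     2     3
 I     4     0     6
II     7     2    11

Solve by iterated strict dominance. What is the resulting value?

Column 1 is strictly dominated by 2 for Bob (0<4, 2<7); eliminate 1.
Column 3 is strictly dominated by 2 for Bob (0<6, 2<11); eliminate 3.
Row I is strictly dominated by row II (2>0); eliminate I.
Only (II, 2) remains, with payoff 2.

2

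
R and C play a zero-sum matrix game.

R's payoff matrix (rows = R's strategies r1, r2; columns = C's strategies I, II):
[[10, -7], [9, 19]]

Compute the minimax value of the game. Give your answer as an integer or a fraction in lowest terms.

253/27

Row minima are -7 and 9, so R's maximin is 9; column maxima are 10 and 19, so C's minimax is 10. These differ, so the equilibrium is in mixed strategies.
Let R play r1 with probability p. C is indifferent when 10p + 9(1−p) = −7p + 19(1−p), giving p = 10/27.
Let C play I with probability q. R is indifferent when 10q − 7(1−q) = 9q + 19(1−q), giving q = 26/27.
The value is 10·(26/27) + (-7)·(1/27) = 253/27.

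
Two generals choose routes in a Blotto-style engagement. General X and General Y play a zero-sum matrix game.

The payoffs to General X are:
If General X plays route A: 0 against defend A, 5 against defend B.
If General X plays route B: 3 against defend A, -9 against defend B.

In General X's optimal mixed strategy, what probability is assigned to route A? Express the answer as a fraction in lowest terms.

12/17

Row minima are 0 and -9, so General X's maximin is 0; column maxima are 3 and 5, so General Y's minimax is 3. These differ, so the equilibrium is in mixed strategies.
Let General X play route A with probability p. General Y is indifferent when 3(1−p) = 5p − 9(1−p), giving p = 12/17.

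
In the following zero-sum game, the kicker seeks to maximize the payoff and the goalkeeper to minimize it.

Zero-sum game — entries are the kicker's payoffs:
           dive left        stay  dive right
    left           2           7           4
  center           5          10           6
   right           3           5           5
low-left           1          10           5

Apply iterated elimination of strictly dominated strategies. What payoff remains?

Row right is strictly dominated by row center (5>3, 10>5, 6>5); eliminate right.
Row left is strictly dominated by row center (5>2, 10>7, 6>4); eliminate left.
Column dive right is strictly dominated by dive left for the goalkeeper (5<6, 1<5); eliminate dive right.
Column stay is strictly dominated by dive left for the goalkeeper (5<10, 1<10); eliminate stay.
Row low-left is strictly dominated by row center (5>1); eliminate low-left.
Only (center, dive left) remains, with payoff 5.

5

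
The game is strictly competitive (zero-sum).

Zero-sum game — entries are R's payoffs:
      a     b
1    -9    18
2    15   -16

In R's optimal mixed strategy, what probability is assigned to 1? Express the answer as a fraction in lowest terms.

31/58

Row minima are -9 and -16, so R's maximin is -9; column maxima are 15 and 18, so C's minimax is 15. These differ, so the equilibrium is in mixed strategies.
Let R play 1 with probability p. C is indifferent when −9p + 15(1−p) = 18p − 16(1−p), giving p = 31/58.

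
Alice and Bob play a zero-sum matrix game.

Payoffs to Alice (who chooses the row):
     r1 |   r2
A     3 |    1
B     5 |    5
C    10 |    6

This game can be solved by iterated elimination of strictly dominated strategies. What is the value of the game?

6

Row A is strictly dominated by row B (5>3, 5>1); eliminate A.
Row B is strictly dominated by row C (10>5, 6>5); eliminate B.
Column r1 is strictly dominated by r2 for Bob (6<10); eliminate r1.
Only (C, r2) remains, with payoff 6.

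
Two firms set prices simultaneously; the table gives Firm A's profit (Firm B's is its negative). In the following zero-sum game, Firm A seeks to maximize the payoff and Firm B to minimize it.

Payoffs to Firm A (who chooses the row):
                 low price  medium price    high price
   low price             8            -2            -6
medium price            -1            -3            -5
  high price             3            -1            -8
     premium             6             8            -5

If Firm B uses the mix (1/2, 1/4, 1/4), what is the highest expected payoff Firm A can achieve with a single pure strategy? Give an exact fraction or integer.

low price: (8)·(1/2) + (-2)·(1/4) + (-6)·(1/4) = 2.
medium price: (-1)·(1/2) + (-3)·(1/4) + (-5)·(1/4) = -5/2.
high price: (3)·(1/2) + (-1)·(1/4) + (-8)·(1/4) = -3/4.
premium: (6)·(1/2) + (8)·(1/4) + (-5)·(1/4) = 15/4.
The best pure response is premium with expected payoff 15/4.

15/4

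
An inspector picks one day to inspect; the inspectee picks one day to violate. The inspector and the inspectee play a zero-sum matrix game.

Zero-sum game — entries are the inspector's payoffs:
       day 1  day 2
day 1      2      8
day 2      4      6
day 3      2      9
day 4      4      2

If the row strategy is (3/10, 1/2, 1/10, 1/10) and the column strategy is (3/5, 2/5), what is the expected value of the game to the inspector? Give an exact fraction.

113/25

Against (3/5, 2/5), each row's expected payoff is day 1: 22/5; day 2: 24/5; day 3: 24/5; day 4: 16/5.
Taking the (3/10, 1/2, 1/10, 1/10)-weighted average: (3/10)·(22/5) + (1/2)·(24/5) + (1/10)·(24/5) + (1/10)·(16/5) = 113/25.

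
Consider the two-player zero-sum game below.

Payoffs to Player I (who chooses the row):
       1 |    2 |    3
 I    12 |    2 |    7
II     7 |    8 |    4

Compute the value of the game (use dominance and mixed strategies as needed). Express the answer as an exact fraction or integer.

16/3

Column 1 is strictly dominated by 3 for Player II (it gives Player I more in every row).
The remaining 2×2 game on (I, II) × (2, 3) has no saddle point. Let Player I play I with probability p; indifference gives 2p + 8(1−p) = 7p + 4(1−p), so p = 4/9.
Similarly Player II's optimal q on 2 is 1/3, and the value is 2·(1/3) + (7)·(2/3) = 16/3.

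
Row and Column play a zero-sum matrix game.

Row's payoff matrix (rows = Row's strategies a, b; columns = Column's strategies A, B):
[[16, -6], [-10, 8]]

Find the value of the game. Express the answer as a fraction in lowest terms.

17/10

Row minima are -6 and -10, so Row's maximin is -6; column maxima are 16 and 8, so Column's minimax is 8. These differ, so the equilibrium is in mixed strategies.
Let Row play a with probability p. Column is indifferent when 16p − 10(1−p) = −6p + 8(1−p), giving p = 9/20.
Let Column play A with probability q. Row is indifferent when 16q − 6(1−q) = −10q + 8(1−q), giving q = 7/20.
The value is 16·(7/20) + (-6)·(13/20) = 17/10.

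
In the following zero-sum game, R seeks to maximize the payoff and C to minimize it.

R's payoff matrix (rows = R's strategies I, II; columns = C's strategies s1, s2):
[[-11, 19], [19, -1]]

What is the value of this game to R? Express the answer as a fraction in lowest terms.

7

Row minima are -11 and -1, so R's maximin is -1; column maxima are 19 and 19, so C's minimax is 19. These differ, so the equilibrium is in mixed strategies.
Let R play I with probability p. C is indifferent when −11p + 19(1−p) = 19p − (1−p), giving p = 2/5.
Let C play s1 with probability q. R is indifferent when −11q + 19(1−q) = 19q − (1−q), giving q = 2/5.
The value is -11·(2/5) + (19)·(3/5) = 7.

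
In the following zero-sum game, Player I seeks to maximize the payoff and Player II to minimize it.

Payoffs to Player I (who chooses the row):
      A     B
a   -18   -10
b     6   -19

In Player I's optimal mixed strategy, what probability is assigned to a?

Row minima are -18 and -19, so Player I's maximin is -18; column maxima are 6 and -10, so Player II's minimax is -10. These differ, so the equilibrium is in mixed strategies.
Let Player I play a with probability p. Player II is indifferent when −18p + 6(1−p) = −10p − 19(1−p), giving p = 25/33.

25/33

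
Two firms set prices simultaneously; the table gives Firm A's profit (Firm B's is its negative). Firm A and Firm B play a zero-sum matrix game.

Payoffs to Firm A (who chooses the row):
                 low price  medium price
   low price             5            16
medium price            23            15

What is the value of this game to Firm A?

293/19

Row minima are 5 and 15, so Firm A's maximin is 15; column maxima are 23 and 16, so Firm B's minimax is 16. These differ, so the equilibrium is in mixed strategies.
Let Firm A play low price with probability p. Firm B is indifferent when 5p + 23(1−p) = 16p + 15(1−p), giving p = 8/19.
Let Firm B play low price with probability q. Firm A is indifferent when 5q + 16(1−q) = 23q + 15(1−q), giving q = 1/19.
The value is 5·(1/19) + (16)·(18/19) = 293/19.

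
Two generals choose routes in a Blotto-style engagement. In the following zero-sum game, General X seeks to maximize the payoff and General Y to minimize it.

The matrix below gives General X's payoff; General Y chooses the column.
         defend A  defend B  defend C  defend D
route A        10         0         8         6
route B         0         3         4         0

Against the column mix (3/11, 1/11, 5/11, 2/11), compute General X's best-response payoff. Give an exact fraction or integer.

route A: (10)·(3/11) + (0)·(1/11) + (8)·(5/11) + (6)·(2/11) = 82/11.
route B: (0)·(3/11) + (3)·(1/11) + (4)·(5/11) + (0)·(2/11) = 23/11.
The best pure response is route A with expected payoff 82/11.

82/11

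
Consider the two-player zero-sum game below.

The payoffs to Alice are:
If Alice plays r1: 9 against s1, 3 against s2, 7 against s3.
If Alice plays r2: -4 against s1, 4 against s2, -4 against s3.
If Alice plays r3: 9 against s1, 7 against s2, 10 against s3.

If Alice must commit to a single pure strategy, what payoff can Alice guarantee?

7

The worst-case payoff for each row is r1: 3, r2: -4, r3: 7.
The best of these is 7.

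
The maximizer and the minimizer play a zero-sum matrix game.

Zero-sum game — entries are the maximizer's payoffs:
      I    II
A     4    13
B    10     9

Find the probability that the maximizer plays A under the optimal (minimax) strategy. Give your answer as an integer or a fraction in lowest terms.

Row minima are 4 and 9, so the maximizer's maximin is 9; column maxima are 10 and 13, so the minimizer's minimax is 10. These differ, so the equilibrium is in mixed strategies.
Let the maximizer play A with probability p. The minimizer is indifferent when 4p + 10(1−p) = 13p + 9(1−p), giving p = 1/10.

1/10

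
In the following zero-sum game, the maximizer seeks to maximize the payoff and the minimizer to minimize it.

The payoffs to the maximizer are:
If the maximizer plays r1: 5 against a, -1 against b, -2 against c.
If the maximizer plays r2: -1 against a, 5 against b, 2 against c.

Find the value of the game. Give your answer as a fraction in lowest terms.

4/5

Column b is strictly dominated by c for the minimizer (it gives the maximizer more in every row).
The remaining 2×2 game on (r1, r2) × (a, c) has no saddle point. Let the maximizer play r1 with probability p; indifference gives 5p − (1−p) = −2p + 2(1−p), so p = 3/10.
Similarly the minimizer's optimal q on a is 2/5, and the value is 5·(2/5) + (-2)·(3/5) = 4/5.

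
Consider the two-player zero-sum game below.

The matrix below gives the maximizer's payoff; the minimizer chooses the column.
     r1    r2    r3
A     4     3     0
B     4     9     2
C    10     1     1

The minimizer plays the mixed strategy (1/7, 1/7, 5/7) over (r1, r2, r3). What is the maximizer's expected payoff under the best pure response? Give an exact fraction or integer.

A: (4)·(1/7) + (3)·(1/7) + (0)·(5/7) = 1.
B: (4)·(1/7) + (9)·(1/7) + (2)·(5/7) = 23/7.
C: (10)·(1/7) + (1)·(1/7) + (1)·(5/7) = 16/7.
The best pure response is B with expected payoff 23/7.

23/7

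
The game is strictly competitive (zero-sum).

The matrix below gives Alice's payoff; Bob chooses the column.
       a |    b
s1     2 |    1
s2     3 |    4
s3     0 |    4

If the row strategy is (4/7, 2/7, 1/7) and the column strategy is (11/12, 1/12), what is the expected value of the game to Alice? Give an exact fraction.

Against (11/12, 1/12), each row's expected payoff is s1: 23/12; s2: 37/12; s3: 1/3.
Taking the (4/7, 2/7, 1/7)-weighted average: (4/7)·(23/12) + (2/7)·(37/12) + (1/7)·(1/3) = 85/42.

85/42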